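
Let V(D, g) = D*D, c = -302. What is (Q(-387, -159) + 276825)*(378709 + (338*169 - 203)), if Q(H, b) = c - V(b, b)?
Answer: 109448049976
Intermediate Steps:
V(D, g) = D**2
Q(H, b) = -302 - b**2
(Q(-387, -159) + 276825)*(378709 + (338*169 - 203)) = ((-302 - 1*(-159)**2) + 276825)*(378709 + (338*169 - 203)) = ((-302 - 1*25281) + 276825)*(378709 + (57122 - 203)) = ((-302 - 25281) + 276825)*(378709 + 56919) = (-25583 + 276825)*435628 = 251242*435628 = 109448049976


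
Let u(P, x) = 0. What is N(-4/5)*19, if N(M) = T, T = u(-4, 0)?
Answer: 0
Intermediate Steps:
T = 0
N(M) = 0
N(-4/5)*19 = 0*19 = 0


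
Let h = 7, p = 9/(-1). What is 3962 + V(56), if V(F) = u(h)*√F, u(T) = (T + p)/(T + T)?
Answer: 3962 - 2*√14/7 ≈ 3960.9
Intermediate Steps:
p = -9 (p = 9*(-1) = -9)
u(T) = (-9 + T)/(2*T) (u(T) = (T - 9)/(T + T) = (-9 + T)/((2*T)) = (-9 + T)*(1/(2*T)) = (-9 + T)/(2*T))
V(F) = -√F/7 (V(F) = ((½)*(-9 + 7)/7)*√F = ((½)*(⅐)*(-2))*√F = -√F/7)
3962 + V(56) = 3962 - 2*√14/7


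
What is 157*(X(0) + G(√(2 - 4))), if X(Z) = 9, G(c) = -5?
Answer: 628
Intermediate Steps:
157*(X(0) + G(√(2 - 4))) = 157*(9 - 5) = 157*4 = 628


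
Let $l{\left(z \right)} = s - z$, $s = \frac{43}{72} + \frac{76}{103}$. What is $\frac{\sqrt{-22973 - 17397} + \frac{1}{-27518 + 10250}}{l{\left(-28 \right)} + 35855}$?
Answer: $- \frac{618}{382944131531} + \frac{7416 i \sqrt{40370}}{266118229} \approx -1.6138 \cdot 10^{-9} + 0.0055992 i$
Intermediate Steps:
$s = \frac{9901}{7416}$ ($s = 43 \cdot \frac{1}{72} + 76 \cdot \frac{1}{103} = \frac{43}{72} + \frac{76}{103} = \frac{9901}{7416} \approx 1.3351$)
$l{\left(z \right)} = \frac{9901}{7416} - z$
$\frac{\sqrt{-22973 - 17397} + \frac{1}{-27518 + 10250}}{l{\left(-28 \right)} + 35855} = \frac{\sqrt{-22973 - 17397} + \frac{1}{-27518 + 10250}}{\left(\frac{9901}{7416} - -28\right) + 35855} = \frac{\sqrt{-40370} + \frac{1}{-17268}}{\left(\frac{9901}{7416} + 28\right) + 35855} = \frac{i \sqrt{40370} - \frac{1}{17268}}{\frac{217549}{7416} + 35855} = \frac{- \frac{1}{17268} + i \sqrt{40370}}{\frac{266118229}{7416}} = \left(- \frac{1}{17268} + i \sqrt{40370}\right) \frac{7416}{266118229} = - \frac{618}{382944131531} + \frac{7416 i \sqrt{40370}}{266118229}$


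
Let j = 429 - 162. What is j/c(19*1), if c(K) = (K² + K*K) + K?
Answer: 89/247 ≈ 0.36032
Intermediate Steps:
j = 267
c(K) = K + 2*K² (c(K) = (K² + K²) + K = 2*K² + K = K + 2*K²)
j/c(19*1) = 267/(((19*1)*(1 + 2*(19*1)))) = 267/((19*(1 + 2*19))) = 267/((19*(1 + 38))) = 267/((19*39)) = 267/741 = 267*(1/741) = 89/247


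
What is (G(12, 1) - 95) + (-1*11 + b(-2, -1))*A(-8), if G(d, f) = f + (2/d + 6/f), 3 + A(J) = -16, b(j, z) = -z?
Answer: 613/6 ≈ 102.17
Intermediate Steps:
A(J) = -19 (A(J) = -3 - 16 = -19)
G(d, f) = f + 2/d + 6/f
(G(12, 1) - 95) + (-1*11 + b(-2, -1))*A(-8) = ((1 + 2/12 + 6/1) - 95) + (-1*11 - 1*(-1))*(-19) = ((1 + 2*(1/12) + 6*1) - 95) + (-11 + 1)*(-19) = ((1 + ⅙ + 6) - 95) - 10*(-19) = (43/6 - 95) + 190 = -527/6 + 190 = 613/6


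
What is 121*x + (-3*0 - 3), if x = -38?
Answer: -4601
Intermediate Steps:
121*x + (-3*0 - 3) = 121*(-38) + (-3*0 - 3) = -4598 + (0 - 3) = -4598 - 3 = -4601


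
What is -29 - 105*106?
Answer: -11159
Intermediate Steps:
-29 - 105*106 = -29 - 11130 = -11159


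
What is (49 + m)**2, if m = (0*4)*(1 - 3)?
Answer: 2401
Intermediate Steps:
m = 0 (m = 0*(-2) = 0)
(49 + m)**2 = (49 + 0)**2 = 49**2 = 2401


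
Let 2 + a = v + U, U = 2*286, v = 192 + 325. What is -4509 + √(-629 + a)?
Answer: -4509 + √458 ≈ -4487.6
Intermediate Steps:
v = 517
U = 572
a = 1087 (a = -2 + (517 + 572) = -2 + 1089 = 1087)
-4509 + √(-629 + a) = -4509 + √(-629 + 1087) = -4509 + √458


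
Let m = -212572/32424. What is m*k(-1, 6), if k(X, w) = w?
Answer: -53143/1351 ≈ -39.336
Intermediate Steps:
m = -53143/8106 (m = -212572*1/32424 = -53143/8106 ≈ -6.5560)
m*k(-1, 6) = -53143/8106*6 = -53143/1351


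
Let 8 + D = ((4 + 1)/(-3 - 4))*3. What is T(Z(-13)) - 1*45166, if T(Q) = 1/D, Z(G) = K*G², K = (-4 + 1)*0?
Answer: -3206793/71 ≈ -45166.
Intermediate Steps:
K = 0 (K = -3*0 = 0)
Z(G) = 0 (Z(G) = 0*G² = 0)
D = -71/7 (D = -8 + ((4 + 1)/(-3 - 4))*3 = -8 + (5/(-7))*3 = -8 + (5*(-⅐))*3 = -8 - 5/7*3 = -8 - 15/7 = -71/7 ≈ -10.143)
T(Q) = -7/71 (T(Q) = 1/(-71/7) = -7/71)
T(Z(-13)) - 1*45166 = -7/71 - 1*45166 = -7/71 - 45166 = -3206793/71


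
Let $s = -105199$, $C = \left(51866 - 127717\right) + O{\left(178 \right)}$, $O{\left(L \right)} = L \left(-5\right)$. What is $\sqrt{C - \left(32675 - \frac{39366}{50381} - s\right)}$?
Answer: $\frac{i \sqrt{544743501929569}}{50381} \approx 463.26 i$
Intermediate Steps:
$O{\left(L \right)} = - 5 L$
$C = -76741$ ($C = \left(51866 - 127717\right) - 890 = -75851 - 890 = -76741$)
$\sqrt{C - \left(32675 - \frac{39366}{50381} - s\right)} = \sqrt{-76741 - \left(137874 + \frac{118098}{-151143}\right)} = \sqrt{-76741 - \frac{6946190628}{50381}} = \sqrt{- \frac{10812478949}{50381}} = \frac{i \sqrt{544743501929569}}{50381}$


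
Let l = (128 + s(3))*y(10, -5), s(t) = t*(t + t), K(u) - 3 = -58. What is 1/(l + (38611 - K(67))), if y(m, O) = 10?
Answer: 1/40126 ≈ 2.4921e-5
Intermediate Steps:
K(u) = -55 (K(u) = 3 - 58 = -55)
s(t) = 2*t**2 (s(t) = t*(2*t) = 2*t**2)
l = 1460 (l = (128 + 2*3**2)*10 = (128 + 2*9)*10 = (128 + 18)*10 = 146*10 = 1460)
1/(l + (38611 - K(67))) = 1/(1460 + (38611 - 1*(-55))) = 1/(1460 + (38611 + 55)) = 1/(1460 + 38666) = 1/40126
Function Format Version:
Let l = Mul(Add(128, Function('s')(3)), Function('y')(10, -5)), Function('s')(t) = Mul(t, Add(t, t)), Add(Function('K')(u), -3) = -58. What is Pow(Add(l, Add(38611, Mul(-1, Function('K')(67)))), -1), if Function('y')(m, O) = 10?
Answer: Rational(1, 40126) ≈ 2.4921e-5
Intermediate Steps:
Function('K')(u) = -55 (Function('K')(u) = Add(3, -58) = -55)
Function('s')(t) = Mul(2, Pow(t, 2)) (Function('s')(t) = Mul(t, Mul(2, t)) = Mul(2, Pow(t, 2)))
l = 1460 (l = Mul(Add(128, Mul(2, Pow(3, 2))), 10) = Mul(Add(128, Mul(2, 9)), 10) = Mul(Add(128, 18), 10) = Mul(146, 10) = 1460)
Pow(Add(l, Add(38611, Mul(-1, Function('K')(67)))), -1) = Pow(Add(1460, Add(38611, Mul(-1, -55))), -1) = Pow(Add(1460, Add(38611, 55)), -1) = Pow(Add(1460, 38666), -1) = Pow(40126, -1) = Rational(1, 40126)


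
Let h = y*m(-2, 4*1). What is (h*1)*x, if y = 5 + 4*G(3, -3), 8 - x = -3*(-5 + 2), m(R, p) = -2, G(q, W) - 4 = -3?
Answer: 18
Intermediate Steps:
G(q, W) = 1 (G(q, W) = 4 - 3 = 1)
x = -1 (x = 8 - (-3)*(-5 + 2) = 8 - (-3)*(-3) = 8 - 1*9 = 8 - 9 = -1)
y = 9 (y = 5 + 4*1 = 5 + 4 = 9)
h = -18 (h = 9*(-2) = -18)
(h*1)*x = -18*1*(-1) = -18*(-1) = 18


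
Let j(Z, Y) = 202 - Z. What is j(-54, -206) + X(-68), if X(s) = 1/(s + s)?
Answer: 34815/136 ≈ 255.99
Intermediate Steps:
X(s) = 1/(2*s)
j(-54, -206) + X(-68) = (202 - 1*(-54)) + (½)/(-68) = (202 + 54) + (½)*(-1/68) = 256 - 1/136 = 34815/136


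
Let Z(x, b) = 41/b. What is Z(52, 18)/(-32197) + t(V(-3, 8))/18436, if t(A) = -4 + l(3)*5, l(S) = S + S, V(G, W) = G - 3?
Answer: 162640/121414887 ≈ 0.0013395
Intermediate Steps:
V(G, W) = -3 + G
l(S) = 2*S
t(A) = 26 (t(A) = -4 + (2*3)*5 = -4 + 6*5 = -4 + 30 = 26)
Z(52, 18)/(-32197) + t(V(-3, 8))/18436 = (41/18)/(-32197) + 26/18436 = (41*(1/18))*(-1/32197) + 26*(1/18436) = (41/18)*(-1/32197) + 13/9218 = -41/579546 + 13/9218 = 162640/121414887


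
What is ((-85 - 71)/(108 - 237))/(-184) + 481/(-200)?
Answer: -477009/197800 ≈ -2.4116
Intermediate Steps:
((-85 - 71)/(108 - 237))/(-184) + 481/(-200) = -156/(-129)*(-1/184) + 481*(-1/200) = -156*(-1/129)*(-1/184) - 481/200 = (52/43)*(-1/184) - 481/200 = -13/1978 - 481/200 = -477009/197800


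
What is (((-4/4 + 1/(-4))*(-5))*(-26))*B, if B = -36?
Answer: 5850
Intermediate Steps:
(((-4/4 + 1/(-4))*(-5))*(-26))*B = (((-4/4 + 1/(-4))*(-5))*(-26))*(-36) = (((-4*¼ + 1*(-¼))*(-5))*(-26))*(-36) = (((-1 - ¼)*(-5))*(-26))*(-36) = (-5/4*(-5)*(-26))*(-36) = ((25/4)*(-26))*(-36) = -325/2*(-36) = 5850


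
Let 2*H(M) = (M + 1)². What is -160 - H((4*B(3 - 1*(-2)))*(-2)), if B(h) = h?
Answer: -1841/2 ≈ -920.50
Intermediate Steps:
H(M) = (1 + M)²/2 (H(M) = (M + 1)²/2 = (1 + M)²/2)
-160 - H((4*B(3 - 1*(-2)))*(-2)) = -160 - (1 + (4*(3 - 1*(-2)))*(-2))²/2 = -160 - (1 + (4*(3 + 2))*(-2))²/2 = -160 - (1 + (4*5)*(-2))²/2 = -160 - (1 + 20*(-2))²/2 = -160 - (1 - 40)²/2 = -160 - (-39)²/2 = -160 - 1521/2 = -1841/2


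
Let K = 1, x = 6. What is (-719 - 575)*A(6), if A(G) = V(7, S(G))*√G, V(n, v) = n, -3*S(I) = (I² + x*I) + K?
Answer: -9058*√6 ≈ -22187.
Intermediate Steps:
S(I) = -⅓ - 2*I - I²/3 (S(I) = -((I² + 6*I) + 1)/3 = -(1 + I² + 6*I)/3 = -⅓ - 2*I - I²/3)
A(G) = 7*√G
(-719 - 575)*A(6) = (-719 - 575)*(7*√6) = -9058*√6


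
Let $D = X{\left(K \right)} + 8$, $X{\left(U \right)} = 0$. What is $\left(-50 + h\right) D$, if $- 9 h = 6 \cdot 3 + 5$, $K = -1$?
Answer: $- \frac{3784}{9} \approx -420.44$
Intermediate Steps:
$D = 8$ ($D = 0 + 8 = 8$)
$h = - \frac{23}{9}$ ($h = - \frac{6 \cdot 3 + 5}{9} = - \frac{18 + 5}{9} = \left(- \frac{1}{9}\right) 23 = - \frac{23}{9} \approx -2.5556$)
$\left(-50 + h\right) D = \left(-50 - \frac{23}{9}\right) 8 = \left(- \frac{473}{9}\right) 8 = - \frac{3784}{9}$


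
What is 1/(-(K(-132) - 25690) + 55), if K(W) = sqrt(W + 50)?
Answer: 25745/662805107 + I*sqrt(82)/662805107 ≈ 3.8842e-5 + 1.3662e-8*I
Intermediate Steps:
K(W) = sqrt(50 + W)
1/(-(K(-132) - 25690) + 55) = 1/(-(sqrt(50 - 132) - 25690) + 55) = 1/(-(sqrt(-82) - 25690) + 55) = 1/(-(I*sqrt(82) - 25690) + 55) = 1/(-(-25690 + I*sqrt(82)) + 55) = 1/((25690 - I*sqrt(82)) + 55) = 1/(25745 - I*sqrt(82))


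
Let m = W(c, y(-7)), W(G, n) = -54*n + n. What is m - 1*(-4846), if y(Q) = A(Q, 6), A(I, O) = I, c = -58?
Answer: 5217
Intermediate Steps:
y(Q) = Q
W(G, n) = -53*n
m = 371 (m = -53*(-7) = 371)
m - 1*(-4846) = 371 - 1*(-4846) = 371 + 4846 = 5217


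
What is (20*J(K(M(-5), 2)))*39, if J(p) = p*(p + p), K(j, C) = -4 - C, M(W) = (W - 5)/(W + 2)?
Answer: 56160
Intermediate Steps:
M(W) = (-5 + W)/(2 + W)
J(p) = 2*p² (J(p) = p*(2*p) = 2*p²)
(20*J(K(M(-5), 2)))*39 = (20*(2*(-4 - 1*2)²))*39 = (20*(2*(-4 - 2)²))*39 = (20*(2*(-6)²))*39 = (20*(2*36))*39 = (20*72)*39 = 1440*39 = 56160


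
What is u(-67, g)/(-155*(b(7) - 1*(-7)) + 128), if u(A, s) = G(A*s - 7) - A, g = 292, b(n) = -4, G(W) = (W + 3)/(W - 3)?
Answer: -665513/3298219 ≈ -0.20178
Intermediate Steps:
G(W) = (3 + W)/(-3 + W)
u(A, s) = -A + (-4 + A*s)/(-10 + A*s) (u(A, s) = (3 + (A*s - 7))/(-3 + (A*s - 7)) - A = (3 + (-7 + A*s))/(-3 + (-7 + A*s)) - A = (-4 + A*s)/(-10 + A*s) - A = -A + (-4 + A*s)/(-10 + A*s))
u(-67, g)/(-155*(b(7) - 1*(-7)) + 128) = ((-4 - 67*292 - 1*(-67)*(-10 - 67*292))/(-10 - 67*292))/(-155*(-4 - 1*(-7)) + 128) = ((-4 - 19564 - 1*(-67)*(-10 - 19564))/(-10 - 19564))/(-155*(-4 + 7) + 128) = ((-4 - 19564 - 1*(-67)*(-19574))/(-19574))/(-155*3 + 128) = (-(-4 - 19564 - 1311458)/19574)/(-465 + 128) = -1/19574*(-1331026)/(-337) = (665513/9787)*(-1/337) = -665513/3298219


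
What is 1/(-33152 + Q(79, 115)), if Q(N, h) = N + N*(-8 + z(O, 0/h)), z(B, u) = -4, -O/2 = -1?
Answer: -1/34021 ≈ -2.9394e-5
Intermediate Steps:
O = 2 (O = -2*(-1) = 2)
Q(N, h) = -11*N (Q(N, h) = N + N*(-8 - 4) = N + N*(-12) = N - 12*N = -11*N)
1/(-33152 + Q(79, 115)) = 1/(-33152 - 11*79) = 1/(-33152 - 869) = 1/(-34021) = -1/34021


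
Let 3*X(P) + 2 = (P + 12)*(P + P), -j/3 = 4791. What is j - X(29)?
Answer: -15165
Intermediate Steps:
j = -14373 (j = -3*4791 = -14373)
X(P) = -⅔ + 2*P*(12 + P)/3 (X(P) = -⅔ + ((P + 12)*(P + P))/3 = -⅔ + ((12 + P)*(2*P))/3 = -⅔ + (2*P*(12 + P))/3 = -⅔ + 2*P*(12 + P)/3)
j - X(29) = -14373 - (-⅔ + 8*29 + (⅔)*29²) = -14373 - (-⅔ + 232 + (⅔)*841) = -14373 - (-⅔ + 232 + 1682/3) = -14373 - 1*792 = -14373 - 792 = -15165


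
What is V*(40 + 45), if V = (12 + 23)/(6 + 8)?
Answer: 425/2 ≈ 212.50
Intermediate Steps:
V = 5/2 (V = 35/14 = 35*(1/14) = 5/2 ≈ 2.5000)
V*(40 + 45) = 5*(40 + 45)/2 = (5/2)*85 = 425/2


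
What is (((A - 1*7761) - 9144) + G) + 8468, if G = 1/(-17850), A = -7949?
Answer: -292490101/17850 ≈ -16386.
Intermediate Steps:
G = -1/17850 ≈ -5.6022e-5
(((A - 1*7761) - 9144) + G) + 8468 = (((-7949 - 1*7761) - 9144) - 1/17850) + 8468 = (((-7949 - 7761) - 9144) - 1/17850) + 8468 = ((-15710 - 9144) - 1/17850) + 8468 = (-24854 - 1/17850) + 8468 = -443643901/17850 + 8468 = -292490101/17850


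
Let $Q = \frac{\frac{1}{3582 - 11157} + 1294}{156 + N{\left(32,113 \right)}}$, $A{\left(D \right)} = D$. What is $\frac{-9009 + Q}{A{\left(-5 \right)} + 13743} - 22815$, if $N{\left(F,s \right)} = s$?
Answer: $- \frac{319345927959638}{13996789575} \approx -22816.0$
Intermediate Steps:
$Q = \frac{9802049}{2037675}$ ($Q = \frac{\frac{1}{3582 - 11157} + 1294}{156 + 113} = \frac{\frac{1}{-7575} + 1294}{269} = \left(- \frac{1}{7575} + 1294\right) \frac{1}{269} = \frac{9802049}{7575} \cdot \frac{1}{269} = \frac{9802049}{2037675} \approx 4.8104$)
$\frac{-9009 + Q}{A{\left(-5 \right)} + 13743} - 22815 = \frac{-9009 + \frac{9802049}{2037675}}{-5 + 13743} - 22815 = - \frac{18347612026}{2037675 \cdot 13738} - 22815 = \left(- \frac{18347612026}{2037675}\right) \frac{1}{13738} - 22815 = - \frac{9173806013}{13996789575} - 22815 = - \frac{319345927959638}{13996789575}$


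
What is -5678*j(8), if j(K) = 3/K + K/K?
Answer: -31229/4 ≈ -7807.3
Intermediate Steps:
j(K) = 1 + 3/K (j(K) = 3/K + 1 = 1 + 3/K)
-5678*j(8) = -5678*(3 + 8)/8 = -2839*11/4 = -5678*11/8 = -31229/4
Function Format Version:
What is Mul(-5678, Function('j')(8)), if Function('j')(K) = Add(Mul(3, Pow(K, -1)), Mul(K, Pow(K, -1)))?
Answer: Rational(-31229, 4) ≈ -7807.3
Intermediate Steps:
Function('j')(K) = Add(1, Mul(3, Pow(K, -1))) (Function('j')(K) = Add(Mul(3, Pow(K, -1)), 1) = Add(1, Mul(3, Pow(K, -1))))
Mul(-5678, Function('j')(8)) = Mul(-5678, Mul(Pow(8, -1), Add(3, 8))) = Mul(-5678, Mul(Rational(1, 8), 11)) = Mul(-5678, Rational(11, 8)) = Rational(-31229, 4)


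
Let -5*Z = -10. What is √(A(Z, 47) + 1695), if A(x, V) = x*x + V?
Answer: 3*√194 ≈ 41.785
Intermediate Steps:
Z = 2 (Z = -⅕*(-10) = 2)
A(x, V) = V + x² (A(x, V) = x² + V = V + x²)
√(A(Z, 47) + 1695) = √((47 + 2²) + 1695) = √((47 + 4) + 1695) = √(51 + 1695) = √1746 = 3*√194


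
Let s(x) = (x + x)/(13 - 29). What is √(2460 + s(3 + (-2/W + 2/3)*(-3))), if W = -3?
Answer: √39362/4 ≈ 49.600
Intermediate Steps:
s(x) = -x/8 (s(x) = (2*x)/(-16) = (2*x)*(-1/16) = -x/8)
√(2460 + s(3 + (-2/W + 2/3)*(-3))) = √(2460 - (3 + (-2/(-3) + 2/3)*(-3))/8) = √(2460 - (3 + (-2*(-⅓) + 2*(⅓))*(-3))/8) = √(2460 - (3 + (⅔ + ⅔)*(-3))/8) = √(2460 - (3 + (4/3)*(-3))/8) = √(2460 - (3 - 4)/8) = √(2460 - ⅛*(-1)) = √(2460 + ⅛) = √(19681/8) = √39362/4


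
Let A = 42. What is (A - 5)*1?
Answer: 37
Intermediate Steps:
(A - 5)*1 = (42 - 5)*1 = 37*1 = 37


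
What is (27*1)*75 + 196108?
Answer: 198133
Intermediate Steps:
(27*1)*75 + 196108 = 27*75 + 196108 = 2025 + 196108 = 198133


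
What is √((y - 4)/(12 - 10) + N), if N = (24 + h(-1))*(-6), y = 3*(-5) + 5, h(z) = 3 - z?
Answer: 5*I*√7 ≈ 13.229*I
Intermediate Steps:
y = -10 (y = -15 + 5 = -10)
N = -168 (N = (24 + (3 - 1*(-1)))*(-6) = (24 + (3 + 1))*(-6) = (24 + 4)*(-6) = 28*(-6) = -168)
√((y - 4)/(12 - 10) + N) = √((-10 - 4)/(12 - 10) - 168) = √(-14/2 - 168) = √(-14*½ - 168) = √(-7 - 168) = √(-175) = 5*I*√7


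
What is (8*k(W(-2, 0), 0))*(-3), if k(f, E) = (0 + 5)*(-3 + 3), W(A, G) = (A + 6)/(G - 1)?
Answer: 0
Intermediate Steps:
W(A, G) = (6 + A)/(-1 + G)
k(f, E) = 0 (k(f, E) = 5*0 = 0)
(8*k(W(-2, 0), 0))*(-3) = (8*0)*(-3) = 0*(-3) = 0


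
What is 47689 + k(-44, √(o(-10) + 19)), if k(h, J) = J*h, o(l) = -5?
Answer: 47689 - 44*√14 ≈ 47524.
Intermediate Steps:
47689 + k(-44, √(o(-10) + 19)) = 47689 + √(-5 + 19)*(-44) = 47689 + √14*(-44) = 47689 - 44*√14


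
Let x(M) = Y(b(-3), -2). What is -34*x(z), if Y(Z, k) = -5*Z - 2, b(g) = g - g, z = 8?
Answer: 68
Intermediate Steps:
b(g) = 0
Y(Z, k) = -2 - 5*Z
x(M) = -2 (x(M) = -2 - 5*0 = -2 + 0 = -2)
-34*x(z) = -34*(-2) = 68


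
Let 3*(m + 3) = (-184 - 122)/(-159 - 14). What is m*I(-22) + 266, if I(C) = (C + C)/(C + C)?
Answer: 45601/173 ≈ 263.59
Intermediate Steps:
I(C) = 1 (I(C) = (2*C)/((2*C)) = (2*C)*(1/(2*C)) = 1)
m = -417/173 (m = -3 + ((-184 - 122)/(-159 - 14))/3 = -3 + (-306/(-173))/3 = -3 + (-306*(-1/173))/3 = -3 + (1/3)*(306/173) = -3 + 102/173 = -417/173 ≈ -2.4104)
m*I(-22) + 266 = -417/173*1 + 266 = -417/173 + 266 = 45601/173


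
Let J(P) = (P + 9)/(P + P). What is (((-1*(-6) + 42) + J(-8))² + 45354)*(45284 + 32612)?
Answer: 118780815881/32 ≈ 3.7119e+9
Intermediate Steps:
J(P) = (9 + P)/(2*P) (J(P) = (9 + P)/((2*P)) = (9 + P)*(1/(2*P)) = (9 + P)/(2*P))
(((-1*(-6) + 42) + J(-8))² + 45354)*(45284 + 32612) = (((-1*(-6) + 42) + (½)*(9 - 8)/(-8))² + 45354)*(45284 + 32612) = (((6 + 42) + (½)*(-⅛)*1)² + 45354)*77896 = ((48 - 1/16)² + 45354)*77896 = ((767/16)² + 45354)*77896 = (588289/256 + 45354)*77896 = (12198913/256)*77896 = 118780815881/32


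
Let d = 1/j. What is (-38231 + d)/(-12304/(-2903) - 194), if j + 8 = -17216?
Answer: 637199544245/3162774224 ≈ 201.47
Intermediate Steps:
j = -17224 (j = -8 - 17216 = -17224)
d = -1/17224 (d = 1/(-17224) = -1/17224 ≈ -5.8059e-5)
(-38231 + d)/(-12304/(-2903) - 194) = (-38231 - 1/17224)/(-12304/(-2903) - 194) = -658490745/(17224*(-12304*(-1/2903) - 194)) = -658490745/(17224*(12304/2903 - 194)) = -658490745/(17224*(-550878/2903)) = -658490745/17224*(-2903/550878) = 637199544245/3162774224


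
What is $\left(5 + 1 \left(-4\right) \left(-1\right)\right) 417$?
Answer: $3753$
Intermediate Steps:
$\left(5 + 1 \left(-4\right) \left(-1\right)\right) 417 = \left(5 - -4\right) 417 = \left(5 + 4\right) 417 = 9 \cdot 417 = 3753$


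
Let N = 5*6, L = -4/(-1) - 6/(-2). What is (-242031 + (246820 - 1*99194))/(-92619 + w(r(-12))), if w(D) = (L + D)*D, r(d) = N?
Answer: 94405/91509 ≈ 1.0316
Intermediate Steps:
L = 7 (L = -4*(-1) - 6*(-½) = 4 + 3 = 7)
N = 30
r(d) = 30
w(D) = D*(7 + D) (w(D) = (7 + D)*D = D*(7 + D))
(-242031 + (246820 - 1*99194))/(-92619 + w(r(-12))) = (-242031 + (246820 - 1*99194))/(-92619 + 30*(7 + 30)) = (-242031 + (246820 - 99194))/(-92619 + 30*37) = (-242031 + 147626)/(-92619 + 1110) = -94405/(-91509) = -94405*(-1/91509) = 94405/91509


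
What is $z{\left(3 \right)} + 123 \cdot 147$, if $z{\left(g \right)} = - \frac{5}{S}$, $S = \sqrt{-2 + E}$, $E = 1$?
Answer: $18081 + 5 i \approx 18081.0 + 5.0 i$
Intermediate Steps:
$S = i$ ($S = \sqrt{-2 + 1} = \sqrt{-1} = i \approx 1.0 i$)
$z{\left(g \right)} = 5 i$ ($z{\left(g \right)} = - \frac{5}{i} = - 5 \left(- i\right) = 5 i$)
$z{\left(3 \right)} + 123 \cdot 147 = 5 i + 123 \cdot 147 = 5 i + 18081 = 18081 + 5 i$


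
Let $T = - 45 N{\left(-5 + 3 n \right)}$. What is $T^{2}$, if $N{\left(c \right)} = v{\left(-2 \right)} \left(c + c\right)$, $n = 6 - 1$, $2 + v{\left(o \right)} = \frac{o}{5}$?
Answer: $4665600$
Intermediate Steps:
$v{\left(o \right)} = -2 + \frac{o}{5}$
$n = 5$
$N{\left(c \right)} = - \frac{24 c}{5}$ ($N{\left(c \right)} = \left(-2 + \frac{1}{5} \left(-2\right)\right) \left(c + c\right) = \left(-2 - \frac{2}{5}\right) 2 c = - \frac{12 \cdot 2 c}{5} = - \frac{24 c}{5}$)
$T = 2160$ ($T = - 45 \left(- \frac{24 \left(-5 + 3 \cdot 5\right)}{5}\right) = - 45 \left(- \frac{24 \left(-5 + 15\right)}{5}\right) = - 45 \left(\left(- \frac{24}{5}\right) 10\right) = \left(-45\right) \left(-48\right) = 2160$)
$T^{2} = 2160^{2} = 4665600$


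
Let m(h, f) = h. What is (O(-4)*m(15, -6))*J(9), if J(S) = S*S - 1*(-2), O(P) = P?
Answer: -4980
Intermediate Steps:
J(S) = 2 + S² (J(S) = S² + 2 = 2 + S²)
(O(-4)*m(15, -6))*J(9) = (-4*15)*(2 + 9²) = -60*(2 + 81) = -60*83 = -4980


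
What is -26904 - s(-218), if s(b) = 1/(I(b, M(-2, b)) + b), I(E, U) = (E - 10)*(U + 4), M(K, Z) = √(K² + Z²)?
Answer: -33218619707269/1234709326 + 114*√11882/617354663 ≈ -26904.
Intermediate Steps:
I(E, U) = (-10 + E)*(4 + U)
s(b) = 1/(-40 - 10*√(4 + b²) + 5*b + b*√(4 + b²)) (s(b) = 1/((-40 - 10*√((-2)² + b²) + 4*b + b*√((-2)² + b²)) + b) = 1/((-40 - 10*√(4 + b²) + 4*b + b*√(4 + b²)) + b) = 1/(-40 - 10*√(4 + b²) + 5*b + b*√(4 + b²)))
-26904 - s(-218) = -26904 - 1/(-40 - 10*√(4 + (-218)²) + 5*(-218) - 218*√(4 + (-218)²)) = -26904 - 1/(-40 - 10*√(4 + 47524) - 1090 - 218*√(4 + 47524)) = -26904 - 1/(-40 - 20*√11882 - 1090 - 436*√11882) = -26904 - 1/(-1130 - 456*√11882)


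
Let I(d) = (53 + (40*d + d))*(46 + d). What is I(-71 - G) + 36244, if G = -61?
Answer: 23392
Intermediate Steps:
I(d) = (46 + d)*(53 + 41*d) (I(d) = (53 + 41*d)*(46 + d) = (46 + d)*(53 + 41*d))
I(-71 - G) + 36244 = (2438 + 41*(-71 - 1*(-61))**2 + 1939*(-71 - 1*(-61))) + 36244 = (2438 + 41*(-71 + 61)**2 + 1939*(-71 + 61)) + 36244 = (2438 + 41*(-10)**2 + 1939*(-10)) + 36244 = (2438 + 41*100 - 19390) + 36244 = (2438 + 4100 - 19390) + 36244 = -12852 + 36244 = 23392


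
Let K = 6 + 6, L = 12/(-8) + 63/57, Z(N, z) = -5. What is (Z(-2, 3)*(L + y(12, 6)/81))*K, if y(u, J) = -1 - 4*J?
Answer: 21650/513 ≈ 42.203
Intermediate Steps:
L = -15/38 (L = 12*(-⅛) + 63*(1/57) = -3/2 + 21/19 = -15/38 ≈ -0.39474)
K = 12
(Z(-2, 3)*(L + y(12, 6)/81))*K = -5*(-15/38 + (-1 - 4*6)/81)*12 = -5*(-15/38 + (-1 - 24)*(1/81))*12 = -5*(-15/38 - 25*1/81)*12 = -5*(-15/38 - 25/81)*12 = -5*(-2165/3078)*12 = (10825/3078)*12 = 21650/513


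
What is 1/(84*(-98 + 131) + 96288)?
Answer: 1/99060 ≈ 1.0095e-5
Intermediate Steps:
1/(84*(-98 + 131) + 96288) = 1/(84*33 + 96288) = 1/(2772 + 96288) = 1/99060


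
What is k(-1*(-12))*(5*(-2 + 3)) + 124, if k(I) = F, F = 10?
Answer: 174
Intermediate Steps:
k(I) = 10
k(-1*(-12))*(5*(-2 + 3)) + 124 = 10*(5*(-2 + 3)) + 124 = 10*(5*1) + 124 = 10*5 + 124 = 50 + 124 = 174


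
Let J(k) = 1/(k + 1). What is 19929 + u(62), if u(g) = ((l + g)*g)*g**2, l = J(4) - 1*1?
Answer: 73028013/5 ≈ 1.4606e+7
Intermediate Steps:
J(k) = 1/(1 + k)
l = -4/5 (l = 1/(1 + 4) - 1*1 = 1/5 - 1 = -4/5 ≈ -0.80000)
u(g) = g**3*(-4/5 + g) (u(g) = ((-4/5 + g)*g)*g**2 = (g*(-4/5 + g))*g**2 = g**3*(-4/5 + g))
19929 + u(62) = 19929 + 62**3*(-4/5 + 62) = 19929 + 238328*(306/5) = 19929 + 72928368/5 = 73028013/5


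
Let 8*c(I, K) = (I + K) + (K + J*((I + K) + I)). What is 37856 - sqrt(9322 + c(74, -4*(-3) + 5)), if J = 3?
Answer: 37856 - sqrt(150358)/4 ≈ 37759.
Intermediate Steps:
c(I, K) = 5*K/8 + 7*I/8 (c(I, K) = ((I + K) + (K + 3*((I + K) + I)))/8 = ((I + K) + (K + 3*(K + 2*I)))/8 = ((I + K) + (K + (3*K + 6*I)))/8 = ((I + K) + (4*K + 6*I))/8 = (5*K + 7*I)/8 = 5*K/8 + 7*I/8)
37856 - sqrt(9322 + c(74, -4*(-3) + 5)) = 37856 - sqrt(9322 + (5*(-4*(-3) + 5)/8 + (7/8)*74)) = 37856 - sqrt(9322 + (5*(12 + 5)/8 + 259/4)) = 37856 - sqrt(9322 + ((5/8)*17 + 259/4)) = 37856 - sqrt(9322 + (85/8 + 259/4)) = 37856 - sqrt(9322 + 603/8) = 37856 - sqrt(75179/8) = 37856 - sqrt(150358)/4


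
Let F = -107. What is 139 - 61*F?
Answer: 6666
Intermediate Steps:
139 - 61*F = 139 - 61*(-107) = 139 + 6527 = 6666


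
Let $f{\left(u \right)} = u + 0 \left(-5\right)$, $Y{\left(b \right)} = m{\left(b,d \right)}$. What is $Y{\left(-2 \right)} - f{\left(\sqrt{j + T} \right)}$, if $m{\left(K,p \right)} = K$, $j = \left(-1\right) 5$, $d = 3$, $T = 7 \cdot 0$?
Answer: $-2 - i \sqrt{5} \approx -2.0 - 2.2361 i$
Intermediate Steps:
$T = 0$
$j = -5$
$Y{\left(b \right)} = b$
$f{\left(u \right)} = u$ ($f{\left(u \right)} = u + 0 = u$)
$Y{\left(-2 \right)} - f{\left(\sqrt{j + T} \right)} = -2 - \sqrt{-5 + 0} = -2 - \sqrt{-5} = -2 - i \sqrt{5}$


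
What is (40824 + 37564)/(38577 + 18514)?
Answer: 78388/57091 ≈ 1.3730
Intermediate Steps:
(40824 + 37564)/(38577 + 18514) = 78388/57091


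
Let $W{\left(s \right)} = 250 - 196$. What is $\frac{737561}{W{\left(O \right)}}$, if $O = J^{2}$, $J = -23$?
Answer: $\frac{737561}{54} \approx 13659.0$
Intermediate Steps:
$O = 529$ ($O = \left(-23\right)^{2} = 529$)
$W{\left(s \right)} = 54$ ($W{\left(s \right)} = 250 - 196 = 54$)
$\frac{737561}{W{\left(O \right)}} = \frac{737561}{54}$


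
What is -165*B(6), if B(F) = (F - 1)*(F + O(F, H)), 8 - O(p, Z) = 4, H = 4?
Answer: -8250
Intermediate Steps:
O(p, Z) = 4 (O(p, Z) = 8 - 1*4 = 8 - 4 = 4)
B(F) = (-1 + F)*(4 + F) (B(F) = (F - 1)*(F + 4) = (-1 + F)*(4 + F))
-165*B(6) = -165*(-4 + 6² + 3*6) = -165*(-4 + 36 + 18) = -165*50 = -8250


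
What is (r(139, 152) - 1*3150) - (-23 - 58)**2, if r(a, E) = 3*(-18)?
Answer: -9765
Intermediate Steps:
r(a, E) = -54
(r(139, 152) - 1*3150) - (-23 - 58)**2 = (-54 - 1*3150) - (-23 - 58)**2 = (-54 - 3150) - 1*(-81)**2 = -3204 - 1*6561 = -3204 - 6561 = -9765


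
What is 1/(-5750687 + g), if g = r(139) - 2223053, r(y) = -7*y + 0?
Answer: -1/7974713 ≈ -1.2540e-7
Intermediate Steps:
r(y) = -7*y
g = -2224026 (g = -7*139 - 2223053 = -973 - 2223053 = -2224026)
1/(-5750687 + g) = 1/(-5750687 - 2224026) = 1/(-7974713) = -1/7974713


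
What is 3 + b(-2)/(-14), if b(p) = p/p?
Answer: 41/14 ≈ 2.9286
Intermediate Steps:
b(p) = 1
3 + b(-2)/(-14) = 3 + 1/(-14) = 3 + 1*(-1/14) = 3 - 1/14 = 41/14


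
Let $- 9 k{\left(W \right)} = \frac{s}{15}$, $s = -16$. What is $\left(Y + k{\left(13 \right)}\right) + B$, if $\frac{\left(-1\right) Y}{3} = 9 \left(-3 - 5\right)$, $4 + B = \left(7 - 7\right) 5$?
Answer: $\frac{28636}{135} \approx 212.12$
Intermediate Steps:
$k{\left(W \right)} = \frac{16}{135}$ ($k{\left(W \right)} = - \frac{\left(-16\right) \frac{1}{15}}{9} = \left(- \frac{1}{9}\right) \left(- \frac{16}{15}\right) = \frac{16}{135}$)
$B = -4$ ($B = -4 + \left(7 - 7\right) 5 = -4 + 0 \cdot 5 = -4 + 0 = -4$)
$Y = 216$ ($Y = - 3 \cdot 9 \left(-3 - 5\right) = - 3 \cdot 9 \left(-8\right) = \left(-3\right) \left(-72\right) = 216$)
$\left(Y + k{\left(13 \right)}\right) + B = \left(216 + \frac{16}{135}\right) - 4 = \frac{29176}{135} - 4 = \frac{28636}{135}$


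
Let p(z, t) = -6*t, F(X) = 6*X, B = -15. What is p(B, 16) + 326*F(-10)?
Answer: -19656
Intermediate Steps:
p(B, 16) + 326*F(-10) = -6*16 + 326*(6*(-10)) = -96 + 326*(-60) = -96 - 19560 = -19656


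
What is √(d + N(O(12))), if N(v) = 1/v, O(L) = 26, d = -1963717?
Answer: I*√1327472666/26 ≈ 1401.3*I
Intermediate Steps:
√(d + N(O(12))) = √(-1963717 + 1/26) = √(-51056641/26) = I*√1327472666/26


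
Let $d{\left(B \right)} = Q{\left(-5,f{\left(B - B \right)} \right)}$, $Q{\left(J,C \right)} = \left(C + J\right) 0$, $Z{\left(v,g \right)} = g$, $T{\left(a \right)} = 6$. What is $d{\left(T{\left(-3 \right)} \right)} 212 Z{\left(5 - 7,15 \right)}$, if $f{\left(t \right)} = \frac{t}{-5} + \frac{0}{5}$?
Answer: $0$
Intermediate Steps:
$f{\left(t \right)} = - \frac{t}{5}$ ($f{\left(t \right)} = t \left(- \frac{1}{5}\right) + 0 \cdot \frac{1}{5} = - \frac{t}{5} + 0 = - \frac{t}{5}$)
$Q{\left(J,C \right)} = 0$
$d{\left(B \right)} = 0$
$d{\left(T{\left(-3 \right)} \right)} 212 Z{\left(5 - 7,15 \right)} = 0 \cdot 212 \cdot 15 = 0 \cdot 15 = 0$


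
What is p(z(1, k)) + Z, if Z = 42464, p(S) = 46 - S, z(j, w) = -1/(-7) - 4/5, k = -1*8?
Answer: 1487873/35 ≈ 42511.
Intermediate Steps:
k = -8
z(j, w) = -23/35 (z(j, w) = -1*(-⅐) - 4*⅕ = ⅐ - ⅘ = -23/35)
p(z(1, k)) + Z = (46 - 1*(-23/35)) + 42464 = (46 + 23/35) + 42464 = 1633/35 + 42464 = 1487873/35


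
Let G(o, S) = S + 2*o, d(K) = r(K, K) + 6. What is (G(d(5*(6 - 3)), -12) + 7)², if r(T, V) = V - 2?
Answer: 1089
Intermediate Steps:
r(T, V) = -2 + V
d(K) = 4 + K (d(K) = (-2 + K) + 6 = 4 + K)
(G(d(5*(6 - 3)), -12) + 7)² = ((-12 + 2*(4 + 5*(6 - 3))) + 7)² = ((-12 + 2*(4 + 5*3)) + 7)² = ((-12 + 2*(4 + 15)) + 7)² = ((-12 + 2*19) + 7)² = ((-12 + 38) + 7)² = (26 + 7)² = 33² = 1089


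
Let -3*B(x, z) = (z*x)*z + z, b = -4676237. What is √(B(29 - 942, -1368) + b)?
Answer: √564860923 ≈ 23767.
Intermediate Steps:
B(x, z) = -z/3 - x*z²/3 (B(x, z) = -((z*x)*z + z)/3 = -((x*z)*z + z)/3 = -(x*z² + z)/3 = -(z + x*z²)/3 = -z/3 - x*z²/3)
√(B(29 - 942, -1368) + b) = √(-⅓*(-1368)*(1 + (29 - 942)*(-1368)) - 4676237) = √(-⅓*(-1368)*(1 - 913*(-1368)) - 4676237) = √(-⅓*(-1368)*(1 + 1248984) - 4676237) = √(-⅓*(-1368)*1248985 - 4676237) = √(569537160 - 4676237) = √564860923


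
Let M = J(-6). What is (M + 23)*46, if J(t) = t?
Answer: 782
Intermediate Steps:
M = -6
(M + 23)*46 = (-6 + 23)*46 = 17*46 = 782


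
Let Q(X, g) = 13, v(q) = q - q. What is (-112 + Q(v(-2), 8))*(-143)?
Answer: 14157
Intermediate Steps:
v(q) = 0
(-112 + Q(v(-2), 8))*(-143) = (-112 + 13)*(-143) = -99*(-143) = 14157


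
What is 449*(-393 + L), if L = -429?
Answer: -369078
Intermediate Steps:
449*(-393 + L) = 449*(-393 - 429) = 449*(-822) = -369078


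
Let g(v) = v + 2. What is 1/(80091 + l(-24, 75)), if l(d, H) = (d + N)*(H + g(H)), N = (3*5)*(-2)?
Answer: 1/71883 ≈ 1.3911e-5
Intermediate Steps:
g(v) = 2 + v
N = -30 (N = 15*(-2) = -30)
l(d, H) = (-30 + d)*(2 + 2*H) (l(d, H) = (d - 30)*(H + (2 + H)) = (-30 + d)*(2 + 2*H))
1/(80091 + l(-24, 75)) = 1/(80091 + (-60 - 60*75 + 2*(-24) + 2*75*(-24))) = 1/(80091 + (-60 - 4500 - 48 - 3600)) = 1/(80091 - 8208) = 1/71883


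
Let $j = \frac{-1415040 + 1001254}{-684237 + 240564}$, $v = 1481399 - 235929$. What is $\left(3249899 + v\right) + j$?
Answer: $\frac{1994474264123}{443673} \approx 4.4954 \cdot 10^{6}$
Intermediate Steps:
$v = 1245470$ ($v = 1481399 - 235929 = 1245470$)
$j = \frac{413786}{443673}$ ($j = - \frac{413786}{-443673} = \left(-413786\right) \left(- \frac{1}{443673}\right) = \frac{413786}{443673} \approx 0.93264$)
$\left(3249899 + v\right) + j = \left(3249899 + 1245470\right) + \frac{413786}{443673} = 4495369 + \frac{413786}{443673} = \frac{1994474264123}{443673}$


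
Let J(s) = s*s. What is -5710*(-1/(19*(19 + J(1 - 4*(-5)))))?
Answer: 571/874 ≈ 0.65332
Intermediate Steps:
J(s) = s²
-5710*(-1/(19*(19 + J(1 - 4*(-5))))) = -5710*(-1/(19*(19 + (1 - 4*(-5))²))) = -5710*(-1/(19*(19 + (1 + 20)²))) = -5710*(-1/(19*(19 + 21²))) = -5710*(-1/(19*(19 + 441))) = -5710/(460*(-19)) = -5710/(-8740) = -5710*(-1/8740) = 571/874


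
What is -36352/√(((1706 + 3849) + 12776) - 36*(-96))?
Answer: -36352*√21787/21787 ≈ -246.28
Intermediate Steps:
-36352/√(((1706 + 3849) + 12776) - 36*(-96)) = -36352/√((5555 + 12776) + 3456) = -36352/√(18331 + 3456) = -36352*√21787/21787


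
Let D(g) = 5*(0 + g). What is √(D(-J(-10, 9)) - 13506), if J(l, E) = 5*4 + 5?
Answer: I*√13631 ≈ 116.75*I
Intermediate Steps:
J(l, E) = 25 (J(l, E) = 20 + 5 = 25)
D(g) = 5*g
√(D(-J(-10, 9)) - 13506) = √(5*(-1*25) - 13506) = √(5*(-25) - 13506) = √(-125 - 13506) = √(-13631) = I*√13631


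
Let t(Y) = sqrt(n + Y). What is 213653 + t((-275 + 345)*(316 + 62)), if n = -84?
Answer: 213653 + 2*sqrt(6594) ≈ 2.1382e+5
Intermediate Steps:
t(Y) = sqrt(-84 + Y)
213653 + t((-275 + 345)*(316 + 62)) = 213653 + sqrt(-84 + (-275 + 345)*(316 + 62)) = 213653 + sqrt(-84 + 70*378) = 213653 + sqrt(-84 + 26460) = 213653 + sqrt(26376) = 213653 + 2*sqrt(6594)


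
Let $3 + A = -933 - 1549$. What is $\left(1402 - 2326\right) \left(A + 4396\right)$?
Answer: $-1765764$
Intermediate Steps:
$A = -2485$ ($A = -3 - 2482 = -2485$)
$\left(1402 - 2326\right) \left(A + 4396\right) = \left(1402 - 2326\right) \left(-2485 + 4396\right) = \left(-924\right) 1911 = -1765764$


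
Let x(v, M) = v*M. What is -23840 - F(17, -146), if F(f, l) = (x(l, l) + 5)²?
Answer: -454608881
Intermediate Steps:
x(v, M) = M*v
F(f, l) = (5 + l²)² (F(f, l) = (l*l + 5)² = (l² + 5)² = (5 + l²)²)
-23840 - F(17, -146) = -23840 - (5 + (-146)²)² = -23840 - (5 + 21316)² = -23840 - 1*21321² = -23840 - 1*454585041 = -23840 - 454585041 = -454608881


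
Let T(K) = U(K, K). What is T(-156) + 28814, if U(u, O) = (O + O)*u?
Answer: 77486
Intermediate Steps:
U(u, O) = 2*O*u (U(u, O) = (2*O)*u = 2*O*u)
T(K) = 2*K² (T(K) = 2*K*K = 2*K²)
T(-156) + 28814 = 2*(-156)² + 28814 = 2*24336 + 28814 = 48672 + 28814 = 77486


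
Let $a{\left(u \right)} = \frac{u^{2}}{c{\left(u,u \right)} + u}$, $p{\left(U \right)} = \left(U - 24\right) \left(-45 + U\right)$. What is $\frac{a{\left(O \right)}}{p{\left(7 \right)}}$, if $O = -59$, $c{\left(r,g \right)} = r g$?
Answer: $\frac{59}{37468} \approx 0.0015747$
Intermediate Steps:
$c{\left(r,g \right)} = g r$
$p{\left(U \right)} = \left(-45 + U\right) \left(-24 + U\right)$ ($p{\left(U \right)} = \left(-24 + U\right) \left(-45 + U\right) = \left(-45 + U\right) \left(-24 + U\right)$)
$a{\left(u \right)} = \frac{u^{2}}{u + u^{2}}$ ($a{\left(u \right)} = \frac{u^{2}}{u u + u} = \frac{u^{2}}{u^{2} + u} = \frac{u^{2}}{u + u^{2}}$)
$\frac{a{\left(O \right)}}{p{\left(7 \right)}} = \frac{\left(-59\right) \frac{1}{1 - 59}}{1080 + 7^{2} - 483} = \frac{\left(-59\right) \frac{1}{-58}}{1080 + 49 - 483} = \frac{\left(-59\right) \left(- \frac{1}{58}\right)}{646} = \frac{59}{58} \cdot \frac{1}{646} = \frac{59}{37468}$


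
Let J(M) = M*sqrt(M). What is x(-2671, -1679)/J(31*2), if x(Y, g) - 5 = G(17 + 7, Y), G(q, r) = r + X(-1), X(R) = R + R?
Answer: -667*sqrt(62)/961 ≈ -5.4651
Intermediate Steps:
X(R) = 2*R
J(M) = M**(3/2)
G(q, r) = -2 + r (G(q, r) = r + 2*(-1) = r - 2 = -2 + r)
x(Y, g) = 3 + Y (x(Y, g) = 5 + (-2 + Y) = 3 + Y)
x(-2671, -1679)/J(31*2) = (3 - 2671)/((31*2)**(3/2)) = -2668*sqrt(62)/3844 = -667*sqrt(62)/961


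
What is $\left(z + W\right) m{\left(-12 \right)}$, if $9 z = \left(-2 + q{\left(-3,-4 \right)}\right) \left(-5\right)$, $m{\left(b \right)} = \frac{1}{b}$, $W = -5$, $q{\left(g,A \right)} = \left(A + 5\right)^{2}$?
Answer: $\frac{10}{27} \approx 0.37037$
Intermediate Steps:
$q{\left(g,A \right)} = \left(5 + A\right)^{2}$
$z = \frac{5}{9}$ ($z = \frac{\left(-2 + \left(5 - 4\right)^{2}\right) \left(-5\right)}{9} = \frac{\left(-2 + 1^{2}\right) \left(-5\right)}{9} = \frac{\left(-2 + 1\right) \left(-5\right)}{9} = \frac{\left(-1\right) \left(-5\right)}{9} = \frac{1}{9} \cdot 5 = \frac{5}{9} \approx 0.55556$)
$\left(z + W\right) m{\left(-12 \right)} = \frac{\frac{5}{9} - 5}{-12} = \left(- \frac{40}{9}\right) \left(- \frac{1}{12}\right) = \frac{10}{27}$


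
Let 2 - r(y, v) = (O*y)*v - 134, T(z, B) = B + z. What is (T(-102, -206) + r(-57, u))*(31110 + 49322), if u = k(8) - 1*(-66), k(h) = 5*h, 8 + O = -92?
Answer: -48610848704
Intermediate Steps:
O = -100 (O = -8 - 92 = -100)
u = 106 (u = 5*8 - 1*(-66) = 40 + 66 = 106)
r(y, v) = 136 + 100*v*y (r(y, v) = 2 - ((-100*y)*v - 134) = 2 - (-100*v*y - 134) = 2 - (-134 - 100*v*y) = 2 + (134 + 100*v*y) = 136 + 100*v*y)
(T(-102, -206) + r(-57, u))*(31110 + 49322) = ((-206 - 102) + (136 + 100*106*(-57)))*(31110 + 49322) = (-308 + (136 - 604200))*80432 = (-308 - 604064)*80432 = -604372*80432 = -48610848704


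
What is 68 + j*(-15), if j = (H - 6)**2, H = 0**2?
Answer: -472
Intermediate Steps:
H = 0
j = 36 (j = (0 - 6)**2 = (-6)**2 = 36)
68 + j*(-15) = 68 + 36*(-15) = 68 - 540 = -472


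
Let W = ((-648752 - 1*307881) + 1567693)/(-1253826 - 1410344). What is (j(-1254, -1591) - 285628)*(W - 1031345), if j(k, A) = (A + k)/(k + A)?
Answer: 78481131536270817/266417 ≈ 2.9458e+11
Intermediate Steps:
j(k, A) = 1 (j(k, A) = (A + k)/(A + k) = 1)
W = -61106/266417 (W = ((-648752 - 307881) + 1567693)/(-2664170) = (-956633 + 1567693)*(-1/2664170) = 611060*(-1/2664170) = -61106/266417 ≈ -0.22936)
(j(-1254, -1591) - 285628)*(W - 1031345) = (1 - 285628)*(-61106/266417 - 1031345) = -285627*(-274767901971/266417) = 78481131536270817/266417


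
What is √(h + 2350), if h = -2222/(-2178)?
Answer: √2560261/33 ≈ 48.487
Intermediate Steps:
h = 101/99 (h = -2222*(-1/2178) = 101/99 ≈ 1.0202)
√(h + 2350) = √(101/99 + 2350) = √(232751/99) = √2560261/33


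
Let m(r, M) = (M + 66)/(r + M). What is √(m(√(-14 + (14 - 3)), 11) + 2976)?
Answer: √((32813 + 2976*I*√3)/(11 + I*√3)) ≈ 54.615 - 0.00985*I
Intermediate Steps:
m(r, M) = (66 + M)/(M + r)
√(m(√(-14 + (14 - 3)), 11) + 2976) = √((66 + 11)/(11 + √(-14 + (14 - 3))) + 2976) = √(77/(11 + √(-14 + 11)) + 2976) = √(77/(11 + √(-3)) + 2976) = √(77/(11 + I*√3) + 2976) = √(2976 + 77/(11 + I*√3))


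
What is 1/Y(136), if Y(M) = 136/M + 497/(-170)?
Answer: -170/327 ≈ -0.51988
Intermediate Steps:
Y(M) = -497/170 + 136/M (Y(M) = 136/M + 497*(-1/170) = 136/M - 497/170 = -497/170 + 136/M)
1/Y(136) = 1/(-497/170 + 136/136) = 1/(-497/170 + 136*(1/136)) = 1/(-497/170 + 1) = 1/(-327/170) = -170/327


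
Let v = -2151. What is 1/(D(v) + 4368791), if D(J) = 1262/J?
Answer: 2151/9397268179 ≈ 2.2890e-7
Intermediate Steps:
1/(D(v) + 4368791) = 1/(1262/(-2151) + 4368791) = 1/(1262*(-1/2151) + 4368791) = 1/(-1262/2151 + 4368791) = 1/(9397268179/2151) = 2151/9397268179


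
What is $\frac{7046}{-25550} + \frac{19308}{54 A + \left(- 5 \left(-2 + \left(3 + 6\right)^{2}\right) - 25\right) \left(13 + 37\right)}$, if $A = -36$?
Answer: $- \frac{27290951}{24425800} \approx -1.1173$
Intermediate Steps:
$\frac{7046}{-25550} + \frac{19308}{54 A + \left(- 5 \left(-2 + \left(3 + 6\right)^{2}\right) - 25\right) \left(13 + 37\right)} = \frac{7046}{-25550} + \frac{19308}{54 \left(-36\right) + \left(- 5 \left(-2 + \left(3 + 6\right)^{2}\right) - 25\right) \left(13 + 37\right)} = 7046 \left(- \frac{1}{25550}\right) + \frac{19308}{-1944 + \left(- 5 \left(-2 + 9^{2}\right) - 25\right) 50} = - \frac{3523}{12775} + \frac{19308}{-1944 + \left(- 5 \left(-2 + 81\right) - 25\right) 50} = - \frac{3523}{12775} + \frac{19308}{-1944 + \left(\left(-5\right) 79 - 25\right) 50} = - \frac{3523}{12775} + \frac{19308}{-1944 + \left(-395 - 25\right) 50} = - \frac{3523}{12775} + \frac{19308}{-1944 - 21000} = - \frac{3523}{12775} + \frac{19308}{-22944} = - \frac{3523}{12775} + 19308 \left(- \frac{1}{22944}\right) = - \frac{3523}{12775} - \frac{1609}{1912} = - \frac{27290951}{24425800}$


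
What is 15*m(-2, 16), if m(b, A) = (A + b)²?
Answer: 2940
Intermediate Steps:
15*m(-2, 16) = 15*(16 - 2)² = 15*14² = 15*196 = 2940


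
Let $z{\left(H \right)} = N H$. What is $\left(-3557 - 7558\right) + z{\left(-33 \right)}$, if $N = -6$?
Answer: $-10917$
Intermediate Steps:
$z{\left(H \right)} = - 6 H$
$\left(-3557 - 7558\right) + z{\left(-33 \right)} = \left(-3557 - 7558\right) - -198 = -11115 + 198 = -10917$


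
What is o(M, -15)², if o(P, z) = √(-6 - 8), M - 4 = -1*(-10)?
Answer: -14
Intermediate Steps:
M = 14 (M = 4 - 1*(-10) = 4 + 10 = 14)
o(P, z) = I*√14 (o(P, z) = √(-14) = I*√14)
o(M, -15)² = (I*√14)² = -14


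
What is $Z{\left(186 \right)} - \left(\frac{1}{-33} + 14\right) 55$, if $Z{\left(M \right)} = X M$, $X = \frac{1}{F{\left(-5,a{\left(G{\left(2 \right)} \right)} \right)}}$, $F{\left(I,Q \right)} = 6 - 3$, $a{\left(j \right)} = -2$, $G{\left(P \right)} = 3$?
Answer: $- \frac{2119}{3} \approx -706.33$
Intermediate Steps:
$F{\left(I,Q \right)} = 3$ ($F{\left(I,Q \right)} = 6 - 3 = 3$)
$X = \frac{1}{3} \approx 0.33333$
$Z{\left(M \right)} = \frac{M}{3}$
$Z{\left(186 \right)} - \left(\frac{1}{-33} + 14\right) 55 = \frac{1}{3} \cdot 186 - \left(\frac{1}{-33} + 14\right) 55 = 62 - \left(- \frac{1}{33} + 14\right) 55 = 62 - \frac{461}{33} \cdot 55 = 62 - \frac{2305}{3} = - \frac{2119}{3}$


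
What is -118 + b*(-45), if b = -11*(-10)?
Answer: -5068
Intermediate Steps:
b = 110
-118 + b*(-45) = -118 + 110*(-45) = -118 - 4950 = -5068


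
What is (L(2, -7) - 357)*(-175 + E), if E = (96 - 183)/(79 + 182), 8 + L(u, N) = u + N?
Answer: 194620/3 ≈ 64873.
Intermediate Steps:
L(u, N) = -8 + N + u (L(u, N) = -8 + (u + N) = -8 + (N + u) = -8 + N + u)
E = -1/3 (E = -87/261 = -87*1/261 = -1/3 ≈ -0.33333)
(L(2, -7) - 357)*(-175 + E) = ((-8 - 7 + 2) - 357)*(-175 - 1/3) = (-13 - 357)*(-526/3) = -370*(-526/3) = 194620/3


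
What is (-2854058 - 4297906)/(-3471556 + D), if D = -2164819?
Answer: 7151964/5636375 ≈ 1.2689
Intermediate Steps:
(-2854058 - 4297906)/(-3471556 + D) = (-2854058 - 4297906)/(-3471556 - 2164819) = -7151964/(-5636375) = -7151964*(-1/5636375) = 7151964/5636375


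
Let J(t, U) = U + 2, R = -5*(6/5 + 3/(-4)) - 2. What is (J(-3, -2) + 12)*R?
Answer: -51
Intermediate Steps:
R = -17/4 (R = -5*(6*(⅕) + 3*(-¼)) - 2 = -5*(6/5 - ¾) - 2 = -5*9/20 - 2 = -9/4 - 2 = -17/4 ≈ -4.2500)
J(t, U) = 2 + U
(J(-3, -2) + 12)*R = ((2 - 2) + 12)*(-17/4) = (0 + 12)*(-17/4) = 12*(-17/4) = -51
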